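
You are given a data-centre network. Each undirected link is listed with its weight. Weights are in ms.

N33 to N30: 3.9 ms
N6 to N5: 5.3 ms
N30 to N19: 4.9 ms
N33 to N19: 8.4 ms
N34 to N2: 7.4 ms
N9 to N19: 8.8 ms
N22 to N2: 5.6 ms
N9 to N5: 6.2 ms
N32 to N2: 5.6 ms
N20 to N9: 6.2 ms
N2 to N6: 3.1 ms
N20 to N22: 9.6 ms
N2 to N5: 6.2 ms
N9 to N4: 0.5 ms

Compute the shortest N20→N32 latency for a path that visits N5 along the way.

24.2 ms

Best N20 to N5: N20 → N9 → N5 costing 12.4
Best N5 to N32: N5 → N2 → N32 costing 11.8
Total via N5: 12.4 + 11.8 = 24.2 ms.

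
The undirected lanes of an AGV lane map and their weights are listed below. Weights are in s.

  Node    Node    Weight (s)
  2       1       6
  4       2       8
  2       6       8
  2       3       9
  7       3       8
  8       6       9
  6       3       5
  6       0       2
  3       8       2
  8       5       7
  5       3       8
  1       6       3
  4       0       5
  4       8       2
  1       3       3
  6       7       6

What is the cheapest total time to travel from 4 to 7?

12 s

Compare a few routes:
4 - 8 - 3 - 7: 2+2+8 = 12
4 - 0 - 6 - 7: 5+2+6 = 13
4 - 8 - 3 - 6 - 7: 2+2+5+6 = 15
Cheapest is 4 - 8 - 3 - 7 at 12 s.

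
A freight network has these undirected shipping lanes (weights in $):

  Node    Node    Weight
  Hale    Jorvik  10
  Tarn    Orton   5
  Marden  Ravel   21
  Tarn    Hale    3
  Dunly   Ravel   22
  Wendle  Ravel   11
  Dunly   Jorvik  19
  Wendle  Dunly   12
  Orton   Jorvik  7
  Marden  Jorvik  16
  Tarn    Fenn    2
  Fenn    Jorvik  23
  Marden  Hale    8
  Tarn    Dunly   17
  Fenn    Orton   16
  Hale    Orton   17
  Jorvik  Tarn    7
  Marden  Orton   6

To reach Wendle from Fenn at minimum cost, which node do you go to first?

Enumerating some paths:
Fenn - Tarn - Orton - Marden - Ravel - Wendle: 2+5+6+21+11 = 45
Fenn - Tarn - Dunly - Wendle: 2+17+12 = 31
Fenn - Tarn - Jorvik - Dunly - Wendle: 2+7+19+12 = 40
Cheapest is Fenn - Tarn - Dunly - Wendle at $31.
So from Fenn the first move is to Tarn.

Tarn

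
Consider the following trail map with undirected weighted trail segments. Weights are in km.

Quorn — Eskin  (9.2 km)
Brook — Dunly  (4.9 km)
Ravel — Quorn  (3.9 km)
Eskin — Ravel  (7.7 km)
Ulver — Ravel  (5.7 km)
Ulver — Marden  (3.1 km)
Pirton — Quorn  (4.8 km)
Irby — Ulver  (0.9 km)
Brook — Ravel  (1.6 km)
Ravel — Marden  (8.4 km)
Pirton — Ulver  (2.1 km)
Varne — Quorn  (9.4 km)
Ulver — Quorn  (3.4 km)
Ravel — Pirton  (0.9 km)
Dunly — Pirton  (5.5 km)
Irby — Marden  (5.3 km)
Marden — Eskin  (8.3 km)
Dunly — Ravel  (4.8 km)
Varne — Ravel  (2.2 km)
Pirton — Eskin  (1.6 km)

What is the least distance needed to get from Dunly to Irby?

8.5 km

Running Dijkstra from Dunly:
Dunly: 0
Ravel: 4.8  (via Dunly)
Brook: 4.9  (via Dunly)
Pirton: 5.5  (via Dunly)
Varne: 7  (via Ravel)
Eskin: 7.1  (via Pirton)
Ulver: 7.6  (via Pirton)
Irby: 8.5  (via Ulver)
Shortest route: Dunly → Pirton → Ulver → Irby = 8.5 km.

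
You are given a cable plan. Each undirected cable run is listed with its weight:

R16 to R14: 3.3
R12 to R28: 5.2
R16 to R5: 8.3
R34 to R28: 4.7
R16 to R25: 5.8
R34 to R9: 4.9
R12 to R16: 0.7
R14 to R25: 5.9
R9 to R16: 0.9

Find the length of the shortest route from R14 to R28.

Shortest distances from R14:
R14: 0
R16: 3.3  (via R14)
R12: 4  (via R16)
R9: 4.2  (via R16)
R25: 5.9  (via R14)
R34: 9.1  (via R9)
R28: 9.2  (via R12)
Shortest route: R14 → R16 → R12 → R28 = 9.2.

9.2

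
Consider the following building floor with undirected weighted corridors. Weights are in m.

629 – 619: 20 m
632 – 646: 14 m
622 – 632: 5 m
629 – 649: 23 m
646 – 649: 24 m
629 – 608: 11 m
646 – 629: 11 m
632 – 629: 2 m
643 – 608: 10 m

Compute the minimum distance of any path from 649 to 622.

30 m

Shortest distances from 649:
649: 0
629: 23  (via 649)
646: 24  (via 649)
632: 25  (via 629)
622: 30  (via 632)
Shortest route: 649–629–632–622 = 30 m.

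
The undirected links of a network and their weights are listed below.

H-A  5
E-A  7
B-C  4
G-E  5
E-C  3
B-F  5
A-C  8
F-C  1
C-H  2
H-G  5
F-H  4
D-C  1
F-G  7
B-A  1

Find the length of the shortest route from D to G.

Settle nodes by increasing distance from D:
D: 0
C: 1  (via D)
F: 2  (via C)
H: 3  (via C)
E: 4  (via C)
B: 5  (via C)
A: 6  (via B)
G: 8  (via H)
Shortest route: D–C–H–G = 8.

8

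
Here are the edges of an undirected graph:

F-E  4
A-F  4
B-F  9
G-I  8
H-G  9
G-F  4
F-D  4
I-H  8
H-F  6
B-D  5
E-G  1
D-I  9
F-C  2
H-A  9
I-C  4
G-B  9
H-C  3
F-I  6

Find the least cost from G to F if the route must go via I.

Best G to I: G–I costing 8
Shortest I→F: I–F = 6
Total via I: 8 + 6 = 14.

14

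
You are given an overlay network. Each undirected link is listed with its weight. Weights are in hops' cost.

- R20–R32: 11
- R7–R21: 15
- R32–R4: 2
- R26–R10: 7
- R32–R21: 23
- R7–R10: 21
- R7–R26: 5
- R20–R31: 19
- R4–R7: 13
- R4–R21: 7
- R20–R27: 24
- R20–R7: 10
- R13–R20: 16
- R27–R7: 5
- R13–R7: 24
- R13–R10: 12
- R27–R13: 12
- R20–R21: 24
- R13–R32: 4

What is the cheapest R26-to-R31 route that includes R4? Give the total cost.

Shortest R26→R4: R26 → R7 → R4 = 18
Shortest R4→R31: R4 → R32 → R20 → R31 = 32
Total via R4: 18 + 32 = 50 hops' cost.

50 hops' cost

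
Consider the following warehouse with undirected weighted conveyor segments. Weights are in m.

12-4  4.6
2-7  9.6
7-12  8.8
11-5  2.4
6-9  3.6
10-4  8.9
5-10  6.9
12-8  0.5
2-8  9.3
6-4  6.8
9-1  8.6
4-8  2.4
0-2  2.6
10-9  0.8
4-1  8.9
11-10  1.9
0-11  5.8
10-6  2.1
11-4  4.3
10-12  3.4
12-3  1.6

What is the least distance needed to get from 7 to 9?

13 m

Shortest distances from 7:
7: 0
12: 8.8  (via 7)
8: 9.3  (via 12)
2: 9.6  (via 7)
3: 10.4  (via 12)
4: 11.7  (via 8)
0: 12.2  (via 2)
10: 12.2  (via 12)
9: 13  (via 10)
Shortest route: 7–12–10–9 = 13 m.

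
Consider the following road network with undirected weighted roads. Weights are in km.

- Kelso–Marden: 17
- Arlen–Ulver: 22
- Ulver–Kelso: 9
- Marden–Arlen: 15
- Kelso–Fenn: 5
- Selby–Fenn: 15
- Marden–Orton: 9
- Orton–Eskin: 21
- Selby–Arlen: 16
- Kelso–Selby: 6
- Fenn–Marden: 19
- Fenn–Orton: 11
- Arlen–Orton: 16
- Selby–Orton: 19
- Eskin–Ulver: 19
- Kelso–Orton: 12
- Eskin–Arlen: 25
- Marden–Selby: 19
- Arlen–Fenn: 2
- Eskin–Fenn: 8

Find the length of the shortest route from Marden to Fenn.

Enumerating some paths:
Marden → Fenn: 19 = 19
Marden → Orton → Fenn: 9+11 = 20
Marden → Arlen → Fenn: 15+2 = 17
Cheapest is Marden → Arlen → Fenn at 17 km.

17 km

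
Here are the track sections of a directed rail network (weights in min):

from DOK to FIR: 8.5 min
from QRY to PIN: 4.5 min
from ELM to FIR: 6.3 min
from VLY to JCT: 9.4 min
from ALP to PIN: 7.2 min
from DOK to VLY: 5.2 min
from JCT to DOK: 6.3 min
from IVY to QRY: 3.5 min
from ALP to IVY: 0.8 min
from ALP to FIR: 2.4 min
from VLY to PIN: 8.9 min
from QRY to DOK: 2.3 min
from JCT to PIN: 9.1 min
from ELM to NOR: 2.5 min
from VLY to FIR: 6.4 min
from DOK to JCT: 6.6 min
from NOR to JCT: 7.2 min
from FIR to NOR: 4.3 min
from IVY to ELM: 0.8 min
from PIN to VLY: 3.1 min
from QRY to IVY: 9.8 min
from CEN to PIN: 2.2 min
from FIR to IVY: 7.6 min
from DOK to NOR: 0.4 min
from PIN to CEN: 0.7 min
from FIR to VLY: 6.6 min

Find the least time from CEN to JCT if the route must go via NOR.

23.2 min

Shortest CEN→NOR: CEN–PIN–VLY–FIR–NOR = 16
Shortest NOR→JCT: NOR–JCT = 7.2
Total via NOR: 16 + 7.2 = 23.2 min.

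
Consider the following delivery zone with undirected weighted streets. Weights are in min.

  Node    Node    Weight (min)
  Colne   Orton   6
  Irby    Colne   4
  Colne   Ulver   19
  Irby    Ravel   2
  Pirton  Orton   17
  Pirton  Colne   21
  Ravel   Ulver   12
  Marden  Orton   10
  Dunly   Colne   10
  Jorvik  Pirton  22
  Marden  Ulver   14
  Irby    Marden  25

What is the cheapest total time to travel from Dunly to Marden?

Candidate routes:
Dunly - Colne - Orton - Marden: 10+6+10 = 26
Dunly - Colne - Irby - Marden: 10+4+25 = 39
Cheapest is Dunly - Colne - Orton - Marden at 26 min.

26 min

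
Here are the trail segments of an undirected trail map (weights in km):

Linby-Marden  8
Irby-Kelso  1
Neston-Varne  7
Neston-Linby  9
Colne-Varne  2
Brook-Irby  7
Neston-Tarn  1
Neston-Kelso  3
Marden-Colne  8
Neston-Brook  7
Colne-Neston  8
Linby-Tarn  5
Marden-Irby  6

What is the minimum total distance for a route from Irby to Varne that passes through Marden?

Best Irby to Marden: Irby–Marden costing 6
Best Marden to Varne: Marden–Colne–Varne costing 10
Total via Marden: 6 + 10 = 16 km.

16 km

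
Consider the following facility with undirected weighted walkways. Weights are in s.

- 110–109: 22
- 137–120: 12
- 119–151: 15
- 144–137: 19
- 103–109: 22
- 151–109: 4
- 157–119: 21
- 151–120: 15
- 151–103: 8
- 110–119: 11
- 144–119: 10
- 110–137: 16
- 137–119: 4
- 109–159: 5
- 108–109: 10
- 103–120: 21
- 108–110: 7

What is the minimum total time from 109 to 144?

Settle nodes by increasing distance from 109:
109: 0
151: 4  (via 109)
159: 5  (via 109)
108: 10  (via 109)
103: 12  (via 151)
110: 17  (via 108)
119: 19  (via 151)
120: 19  (via 151)
137: 23  (via 119)
144: 29  (via 119)
Shortest route: 109 → 151 → 119 → 144 = 29 s.

29 s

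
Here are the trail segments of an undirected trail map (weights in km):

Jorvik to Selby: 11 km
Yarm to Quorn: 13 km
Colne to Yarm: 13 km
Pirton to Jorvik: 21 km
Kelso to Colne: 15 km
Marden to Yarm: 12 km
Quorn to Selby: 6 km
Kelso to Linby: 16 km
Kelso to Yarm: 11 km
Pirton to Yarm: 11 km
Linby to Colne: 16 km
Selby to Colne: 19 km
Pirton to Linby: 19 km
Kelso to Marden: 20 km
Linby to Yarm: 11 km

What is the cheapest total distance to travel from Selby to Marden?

Compare a few routes:
Selby → Colne → Kelso → Marden: 19+15+20 = 54
Selby → Quorn → Yarm → Marden: 6+13+12 = 31
Selby → Colne → Yarm → Marden: 19+13+12 = 44
Selby → Quorn → Yarm → Kelso → Marden: 6+13+11+20 = 50
Cheapest is Selby → Quorn → Yarm → Marden at 31 km.

31 km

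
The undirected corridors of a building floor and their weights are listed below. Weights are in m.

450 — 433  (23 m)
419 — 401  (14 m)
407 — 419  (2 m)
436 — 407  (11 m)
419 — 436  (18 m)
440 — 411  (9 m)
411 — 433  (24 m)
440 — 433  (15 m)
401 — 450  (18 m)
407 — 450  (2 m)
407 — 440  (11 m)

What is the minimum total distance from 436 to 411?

31 m

Running Dijkstra from 436:
436: 0
407: 11  (via 436)
450: 13  (via 407)
419: 13  (via 407)
440: 22  (via 407)
401: 27  (via 419)
411: 31  (via 440)
Shortest route: 436–407–440–411 = 31 m.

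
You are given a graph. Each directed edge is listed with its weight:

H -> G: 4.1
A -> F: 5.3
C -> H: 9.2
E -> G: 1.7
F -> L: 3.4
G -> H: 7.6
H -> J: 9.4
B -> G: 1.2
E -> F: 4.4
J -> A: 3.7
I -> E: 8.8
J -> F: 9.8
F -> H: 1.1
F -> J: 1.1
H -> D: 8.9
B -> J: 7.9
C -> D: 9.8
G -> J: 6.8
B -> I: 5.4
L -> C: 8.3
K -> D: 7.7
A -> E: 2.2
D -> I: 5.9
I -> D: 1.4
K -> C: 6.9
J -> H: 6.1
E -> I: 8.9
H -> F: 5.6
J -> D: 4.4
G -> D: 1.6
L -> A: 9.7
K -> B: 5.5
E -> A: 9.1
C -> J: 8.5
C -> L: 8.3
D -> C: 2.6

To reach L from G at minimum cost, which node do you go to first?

Compare a few routes:
G - J - F - L: 6.8+9.8+3.4 = 20
G - J - A - F - L: 6.8+3.7+5.3+3.4 = 19.2
G - H - F - L: 7.6+5.6+3.4 = 16.6
G - D - C - L: 1.6+2.6+8.3 = 12.5
Cheapest is G - D - C - L at 12.5.
So from G the first move is to D.

D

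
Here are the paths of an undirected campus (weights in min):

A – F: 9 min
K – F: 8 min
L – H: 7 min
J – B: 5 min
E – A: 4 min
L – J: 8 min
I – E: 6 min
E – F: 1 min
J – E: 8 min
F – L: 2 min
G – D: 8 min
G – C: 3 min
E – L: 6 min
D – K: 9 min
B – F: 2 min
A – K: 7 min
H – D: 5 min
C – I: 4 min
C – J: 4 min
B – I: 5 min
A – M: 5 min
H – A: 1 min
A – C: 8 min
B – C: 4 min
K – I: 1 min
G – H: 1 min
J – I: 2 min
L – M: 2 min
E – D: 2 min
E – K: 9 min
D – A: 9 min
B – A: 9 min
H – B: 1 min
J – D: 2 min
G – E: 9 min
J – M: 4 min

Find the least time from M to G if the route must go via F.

8 min

Best M to F: M–L–F costing 4
Best F to G: F–B–H–G costing 4
Total via F: 4 + 4 = 8 min.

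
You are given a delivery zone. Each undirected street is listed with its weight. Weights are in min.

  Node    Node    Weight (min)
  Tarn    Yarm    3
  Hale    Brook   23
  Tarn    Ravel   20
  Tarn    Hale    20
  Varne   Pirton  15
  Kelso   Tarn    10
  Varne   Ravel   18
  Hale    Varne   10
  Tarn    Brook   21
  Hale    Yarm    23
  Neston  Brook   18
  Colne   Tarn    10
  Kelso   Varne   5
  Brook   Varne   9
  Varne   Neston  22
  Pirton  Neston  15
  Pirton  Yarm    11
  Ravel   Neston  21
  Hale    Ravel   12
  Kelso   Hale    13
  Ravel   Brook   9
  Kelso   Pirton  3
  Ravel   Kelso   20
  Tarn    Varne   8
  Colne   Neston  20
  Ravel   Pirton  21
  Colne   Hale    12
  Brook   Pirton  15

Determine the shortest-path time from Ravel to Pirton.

Candidate routes:
Ravel - Kelso - Pirton: 20+3 = 23
Ravel - Brook - Pirton: 9+15 = 24
Ravel - Pirton: 21 = 21
The minimum is 21 min via Ravel - Pirton.

21 min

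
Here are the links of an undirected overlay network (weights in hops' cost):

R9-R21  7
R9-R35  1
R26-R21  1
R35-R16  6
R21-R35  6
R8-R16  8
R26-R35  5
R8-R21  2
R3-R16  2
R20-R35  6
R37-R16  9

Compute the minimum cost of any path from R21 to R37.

Candidate routes:
R21–R9–R35–R16–R37: 7+1+6+9 = 23
R21–R26–R35–R16–R37: 1+5+6+9 = 21
R21–R8–R16–R37: 2+8+9 = 19
R21–R35–R16–R37: 6+6+9 = 21
The minimum is 19 hops' cost via R21–R8–R16–R37.

19 hops' cost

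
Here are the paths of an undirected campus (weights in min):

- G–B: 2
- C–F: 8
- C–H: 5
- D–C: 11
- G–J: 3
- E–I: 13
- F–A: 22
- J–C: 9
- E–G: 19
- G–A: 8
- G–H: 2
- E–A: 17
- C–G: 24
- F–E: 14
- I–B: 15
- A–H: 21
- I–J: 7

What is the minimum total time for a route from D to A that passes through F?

41 min

Best D to F: D–C–F costing 19
Shortest F→A: F–A = 22
Total via F: 19 + 22 = 41 min.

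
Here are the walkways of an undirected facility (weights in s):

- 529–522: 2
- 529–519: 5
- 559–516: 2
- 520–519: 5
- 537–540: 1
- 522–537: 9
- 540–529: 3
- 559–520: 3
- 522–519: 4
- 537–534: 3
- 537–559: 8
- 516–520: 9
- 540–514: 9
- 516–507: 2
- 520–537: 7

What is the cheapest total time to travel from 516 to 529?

14 s

Shortest distances from 516:
516: 0
559: 2  (via 516)
507: 2  (via 516)
520: 5  (via 559)
519: 10  (via 520)
537: 10  (via 559)
540: 11  (via 537)
534: 13  (via 537)
522: 14  (via 519)
529: 14  (via 540)
Shortest route: 516 → 559 → 537 → 540 → 529 = 14 s.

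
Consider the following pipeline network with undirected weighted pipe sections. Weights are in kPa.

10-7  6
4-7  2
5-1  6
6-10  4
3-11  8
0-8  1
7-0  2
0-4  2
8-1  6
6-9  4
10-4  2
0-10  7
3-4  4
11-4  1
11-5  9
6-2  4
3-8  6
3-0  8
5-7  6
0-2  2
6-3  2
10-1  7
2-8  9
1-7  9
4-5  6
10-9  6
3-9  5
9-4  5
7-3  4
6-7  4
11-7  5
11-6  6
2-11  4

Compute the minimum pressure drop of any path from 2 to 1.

9 kPa

Enumerating some paths:
2 - 0 - 8 - 1: 2+1+6 = 9
2 - 0 - 7 - 1: 2+2+9 = 13
2 - 11 - 4 - 0 - 8 - 1: 4+1+2+1+6 = 14
2 - 0 - 4 - 10 - 1: 2+2+2+7 = 13
Cheapest is 2 - 0 - 8 - 1 at 9 kPa.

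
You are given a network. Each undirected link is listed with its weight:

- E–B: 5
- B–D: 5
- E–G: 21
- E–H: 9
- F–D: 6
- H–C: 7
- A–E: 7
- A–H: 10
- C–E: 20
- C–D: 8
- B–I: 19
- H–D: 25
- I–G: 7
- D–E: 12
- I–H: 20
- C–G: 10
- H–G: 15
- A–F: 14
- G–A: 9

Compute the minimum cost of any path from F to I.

Compare a few routes:
F - D - B - I: 6+5+19 = 30
F - D - C - G - I: 6+8+10+7 = 31
The minimum is 30 via F - D - B - I.

30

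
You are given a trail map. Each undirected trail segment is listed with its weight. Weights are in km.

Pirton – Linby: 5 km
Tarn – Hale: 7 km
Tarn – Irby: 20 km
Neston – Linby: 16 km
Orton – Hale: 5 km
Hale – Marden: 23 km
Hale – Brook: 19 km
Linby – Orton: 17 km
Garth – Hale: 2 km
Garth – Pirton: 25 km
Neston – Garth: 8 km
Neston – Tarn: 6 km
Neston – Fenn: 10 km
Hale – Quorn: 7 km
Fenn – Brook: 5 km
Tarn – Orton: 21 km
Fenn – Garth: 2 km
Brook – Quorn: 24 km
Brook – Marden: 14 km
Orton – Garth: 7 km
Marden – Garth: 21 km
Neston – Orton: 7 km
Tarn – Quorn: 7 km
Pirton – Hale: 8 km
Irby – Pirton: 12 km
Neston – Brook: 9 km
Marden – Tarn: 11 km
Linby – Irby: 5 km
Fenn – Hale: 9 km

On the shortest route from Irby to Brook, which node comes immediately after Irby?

Compare a few routes:
Irby - Linby - Pirton - Hale - Garth - Fenn - Brook: 5+5+8+2+2+5 = 27
Irby - Linby - Neston - Brook: 5+16+9 = 30
Irby - Pirton - Hale - Garth - Fenn - Brook: 12+8+2+2+5 = 29
Cheapest is Irby - Linby - Pirton - Hale - Garth - Fenn - Brook at 27 km.
So from Irby the first move is to Linby.

Linby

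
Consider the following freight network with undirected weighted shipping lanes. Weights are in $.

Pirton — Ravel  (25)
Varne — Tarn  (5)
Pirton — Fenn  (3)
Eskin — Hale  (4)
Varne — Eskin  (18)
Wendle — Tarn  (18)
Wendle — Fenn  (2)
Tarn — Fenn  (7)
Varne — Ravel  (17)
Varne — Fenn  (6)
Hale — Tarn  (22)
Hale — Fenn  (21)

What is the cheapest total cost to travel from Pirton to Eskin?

Enumerating some paths:
Pirton - Fenn - Tarn - Hale - Eskin: 3+7+22+4 = 36
Pirton - Fenn - Tarn - Varne - Eskin: 3+7+5+18 = 33
Pirton - Fenn - Hale - Eskin: 3+21+4 = 28
Pirton - Fenn - Varne - Eskin: 3+6+18 = 27
Cheapest is Pirton - Fenn - Varne - Eskin at $27.

$27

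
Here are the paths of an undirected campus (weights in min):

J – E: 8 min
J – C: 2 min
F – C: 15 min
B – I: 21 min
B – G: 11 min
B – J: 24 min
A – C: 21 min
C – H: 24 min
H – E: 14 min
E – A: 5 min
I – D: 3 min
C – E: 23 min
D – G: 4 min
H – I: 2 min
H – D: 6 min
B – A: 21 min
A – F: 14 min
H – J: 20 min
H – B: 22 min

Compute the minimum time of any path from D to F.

Running Dijkstra from D:
D: 0
I: 3  (via D)
G: 4  (via D)
H: 5  (via I)
B: 15  (via G)
E: 19  (via H)
A: 24  (via E)
J: 25  (via H)
C: 27  (via J)
F: 38  (via A)
Shortest route: D → I → H → E → A → F = 38 min.

38 min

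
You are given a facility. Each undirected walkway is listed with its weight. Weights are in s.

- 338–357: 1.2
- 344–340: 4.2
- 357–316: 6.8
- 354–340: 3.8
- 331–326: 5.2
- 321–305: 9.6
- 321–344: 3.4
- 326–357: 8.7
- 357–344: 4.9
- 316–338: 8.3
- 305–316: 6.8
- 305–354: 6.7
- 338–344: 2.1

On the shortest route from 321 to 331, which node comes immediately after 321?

344

Candidate routes:
321 - 344 - 338 - 357 - 326 - 331: 3.4+2.1+1.2+8.7+5.2 = 20.6
321 - 344 - 338 - 316 - 357 - 326 - 331: 3.4+2.1+8.3+6.8+8.7+5.2 = 34.5
321 - 344 - 357 - 326 - 331: 3.4+4.9+8.7+5.2 = 22.2
The minimum is 20.6 s via 321 - 344 - 338 - 357 - 326 - 331.
So from 321 the first move is to 344.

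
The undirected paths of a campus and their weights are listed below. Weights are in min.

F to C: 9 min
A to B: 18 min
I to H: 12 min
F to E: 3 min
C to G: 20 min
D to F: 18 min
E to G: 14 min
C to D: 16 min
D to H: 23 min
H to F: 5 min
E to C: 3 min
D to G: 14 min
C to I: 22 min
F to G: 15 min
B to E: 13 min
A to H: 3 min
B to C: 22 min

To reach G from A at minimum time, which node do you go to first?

H

Candidate routes:
A–H–F–E–G: 3+5+3+14 = 25
A–H–F–G: 3+5+15 = 23
Cheapest is A–H–F–G at 23 min.
So from A the first move is to H.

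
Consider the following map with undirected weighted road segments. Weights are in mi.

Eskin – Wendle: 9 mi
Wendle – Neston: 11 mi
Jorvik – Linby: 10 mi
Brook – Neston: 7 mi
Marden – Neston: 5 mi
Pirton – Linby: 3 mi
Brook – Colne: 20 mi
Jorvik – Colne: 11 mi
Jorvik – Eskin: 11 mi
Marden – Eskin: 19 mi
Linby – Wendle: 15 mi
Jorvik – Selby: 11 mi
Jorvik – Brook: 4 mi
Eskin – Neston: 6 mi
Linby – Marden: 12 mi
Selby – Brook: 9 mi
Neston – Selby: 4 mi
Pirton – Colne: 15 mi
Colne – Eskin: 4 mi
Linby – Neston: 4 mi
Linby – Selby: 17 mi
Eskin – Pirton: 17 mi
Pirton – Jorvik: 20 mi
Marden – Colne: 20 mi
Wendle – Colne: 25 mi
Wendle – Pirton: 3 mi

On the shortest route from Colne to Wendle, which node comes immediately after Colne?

Eskin

Enumerating some paths:
Colne - Eskin - Neston - Wendle: 4+6+11 = 21
Colne - Pirton - Wendle: 15+3 = 18
Colne - Eskin - Neston - Linby - Pirton - Wendle: 4+6+4+3+3 = 20
Colne - Eskin - Wendle: 4+9 = 13
The minimum is 13 mi via Colne - Eskin - Wendle.
So from Colne the first move is to Eskin.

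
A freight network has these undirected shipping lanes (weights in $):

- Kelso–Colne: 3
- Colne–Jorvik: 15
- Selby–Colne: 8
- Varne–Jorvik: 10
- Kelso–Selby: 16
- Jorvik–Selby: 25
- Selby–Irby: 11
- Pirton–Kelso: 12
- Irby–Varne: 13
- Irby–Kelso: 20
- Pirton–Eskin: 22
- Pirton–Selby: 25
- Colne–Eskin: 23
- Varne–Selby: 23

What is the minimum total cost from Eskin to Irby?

$42

Shortest distances from Eskin:
Eskin: 0
Pirton: 22  (via Eskin)
Colne: 23  (via Eskin)
Kelso: 26  (via Colne)
Selby: 31  (via Colne)
Jorvik: 38  (via Colne)
Irby: 42  (via Selby)
Shortest route: Eskin–Colne–Selby–Irby = $42.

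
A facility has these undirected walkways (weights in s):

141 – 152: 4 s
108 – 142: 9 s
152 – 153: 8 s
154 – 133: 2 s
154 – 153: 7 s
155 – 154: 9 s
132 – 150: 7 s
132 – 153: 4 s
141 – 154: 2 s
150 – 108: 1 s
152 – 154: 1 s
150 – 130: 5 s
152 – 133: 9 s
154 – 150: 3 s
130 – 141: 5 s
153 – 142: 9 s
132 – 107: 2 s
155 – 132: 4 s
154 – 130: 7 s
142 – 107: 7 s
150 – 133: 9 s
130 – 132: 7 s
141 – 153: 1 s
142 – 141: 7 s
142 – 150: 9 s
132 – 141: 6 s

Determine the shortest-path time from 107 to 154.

Settle nodes by increasing distance from 107:
107: 0
132: 2  (via 107)
155: 6  (via 132)
153: 6  (via 132)
142: 7  (via 107)
141: 7  (via 153)
130: 9  (via 132)
154: 9  (via 141)
Shortest route: 107 → 132 → 153 → 141 → 154 = 9 s.

9 s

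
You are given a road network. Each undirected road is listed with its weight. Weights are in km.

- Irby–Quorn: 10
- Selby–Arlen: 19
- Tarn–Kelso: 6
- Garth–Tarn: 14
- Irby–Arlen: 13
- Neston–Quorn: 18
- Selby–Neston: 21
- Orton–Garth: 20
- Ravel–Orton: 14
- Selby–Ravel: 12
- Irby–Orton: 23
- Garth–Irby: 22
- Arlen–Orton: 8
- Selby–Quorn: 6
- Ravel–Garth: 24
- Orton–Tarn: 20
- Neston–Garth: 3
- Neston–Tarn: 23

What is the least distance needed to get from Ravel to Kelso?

Compare a few routes:
Ravel–Garth–Tarn–Kelso: 24+14+6 = 44
Ravel–Orton–Tarn–Kelso: 14+20+6 = 40
Cheapest is Ravel–Orton–Tarn–Kelso at 40 km.

40 km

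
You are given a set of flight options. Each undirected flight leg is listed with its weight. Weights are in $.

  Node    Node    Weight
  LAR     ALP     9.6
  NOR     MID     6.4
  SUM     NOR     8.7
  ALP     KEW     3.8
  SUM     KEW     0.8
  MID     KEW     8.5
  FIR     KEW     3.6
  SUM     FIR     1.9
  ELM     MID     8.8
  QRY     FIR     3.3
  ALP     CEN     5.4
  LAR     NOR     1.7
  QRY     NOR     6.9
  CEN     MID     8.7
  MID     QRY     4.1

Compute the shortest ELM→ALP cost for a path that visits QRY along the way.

$22.7

Shortest ELM→QRY: ELM → MID → QRY = 12.9
Best QRY to ALP: QRY → FIR → SUM → KEW → ALP costing 9.8
Total via QRY: 12.9 + 9.8 = $22.7.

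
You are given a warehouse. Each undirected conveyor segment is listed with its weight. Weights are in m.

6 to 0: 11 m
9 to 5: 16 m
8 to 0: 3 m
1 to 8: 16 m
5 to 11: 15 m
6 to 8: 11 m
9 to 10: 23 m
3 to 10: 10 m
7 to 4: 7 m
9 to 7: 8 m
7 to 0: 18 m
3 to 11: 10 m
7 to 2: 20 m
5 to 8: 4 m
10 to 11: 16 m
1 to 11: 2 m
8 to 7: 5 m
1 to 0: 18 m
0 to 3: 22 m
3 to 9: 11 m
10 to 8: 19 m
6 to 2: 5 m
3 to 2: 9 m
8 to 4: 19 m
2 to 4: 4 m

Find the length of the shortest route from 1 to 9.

23 m

Candidate routes:
1 - 11 - 5 - 9: 2+15+16 = 33
1 - 8 - 7 - 9: 16+5+8 = 29
1 - 11 - 3 - 9: 2+10+11 = 23
Cheapest is 1 - 11 - 3 - 9 at 23 m.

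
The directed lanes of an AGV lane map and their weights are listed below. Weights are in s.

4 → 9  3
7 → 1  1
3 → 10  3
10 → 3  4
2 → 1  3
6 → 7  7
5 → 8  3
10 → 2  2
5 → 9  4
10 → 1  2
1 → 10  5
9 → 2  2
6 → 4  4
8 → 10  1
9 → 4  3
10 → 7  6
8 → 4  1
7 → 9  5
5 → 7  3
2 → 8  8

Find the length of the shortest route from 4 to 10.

Enumerating some paths:
4–9–2–1–10: 3+2+3+5 = 13
4–9–2–8–10: 3+2+8+1 = 14
The minimum is 13 s via 4–9–2–1–10.

13 s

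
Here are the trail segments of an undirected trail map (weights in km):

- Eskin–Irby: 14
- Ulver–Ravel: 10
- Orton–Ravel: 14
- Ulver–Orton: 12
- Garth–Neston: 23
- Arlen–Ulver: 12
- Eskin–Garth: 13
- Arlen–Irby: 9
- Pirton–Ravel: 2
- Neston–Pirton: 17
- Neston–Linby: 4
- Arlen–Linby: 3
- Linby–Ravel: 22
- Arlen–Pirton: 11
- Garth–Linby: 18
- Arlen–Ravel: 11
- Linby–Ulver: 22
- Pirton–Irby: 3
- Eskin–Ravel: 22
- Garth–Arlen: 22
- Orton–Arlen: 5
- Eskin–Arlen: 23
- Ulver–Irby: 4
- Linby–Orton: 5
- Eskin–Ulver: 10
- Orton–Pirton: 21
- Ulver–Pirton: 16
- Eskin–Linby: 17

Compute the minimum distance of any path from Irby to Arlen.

Shortest distances from Irby:
Irby: 0
Pirton: 3  (via Irby)
Ulver: 4  (via Irby)
Ravel: 5  (via Pirton)
Arlen: 9  (via Irby)
Shortest route: Irby–Arlen = 9 km.

9 km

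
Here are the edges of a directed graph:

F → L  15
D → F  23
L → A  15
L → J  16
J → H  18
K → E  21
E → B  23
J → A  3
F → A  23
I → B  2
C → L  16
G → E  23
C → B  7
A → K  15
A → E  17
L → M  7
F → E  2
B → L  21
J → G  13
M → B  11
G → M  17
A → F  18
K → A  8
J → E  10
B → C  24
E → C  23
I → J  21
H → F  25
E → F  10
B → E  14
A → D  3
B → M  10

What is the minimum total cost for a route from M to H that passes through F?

84

Best M to F: M → B → E → F costing 35
Shortest F→H: F → L → J → H = 49
Total via F: 35 + 49 = 84.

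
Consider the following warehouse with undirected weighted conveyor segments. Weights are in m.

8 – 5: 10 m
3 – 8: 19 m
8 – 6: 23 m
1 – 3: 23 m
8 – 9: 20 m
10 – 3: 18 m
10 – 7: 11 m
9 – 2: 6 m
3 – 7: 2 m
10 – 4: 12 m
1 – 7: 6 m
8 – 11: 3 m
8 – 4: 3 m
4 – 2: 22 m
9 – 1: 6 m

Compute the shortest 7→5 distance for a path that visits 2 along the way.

Shortest 7→2: 7–1–9–2 = 18
Shortest 2→5: 2–4–8–5 = 35
Total via 2: 18 + 35 = 53 m.

53 m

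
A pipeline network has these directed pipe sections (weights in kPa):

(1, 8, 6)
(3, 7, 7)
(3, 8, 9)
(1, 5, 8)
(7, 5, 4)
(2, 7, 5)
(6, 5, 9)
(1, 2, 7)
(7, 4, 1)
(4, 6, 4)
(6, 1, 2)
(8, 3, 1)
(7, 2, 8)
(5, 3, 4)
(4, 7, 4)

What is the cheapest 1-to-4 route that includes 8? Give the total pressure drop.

15 kPa

Best 1 to 8: 1–8 costing 6
Shortest 8→4: 8–3–7–4 = 9
Total via 8: 6 + 9 = 15 kPa.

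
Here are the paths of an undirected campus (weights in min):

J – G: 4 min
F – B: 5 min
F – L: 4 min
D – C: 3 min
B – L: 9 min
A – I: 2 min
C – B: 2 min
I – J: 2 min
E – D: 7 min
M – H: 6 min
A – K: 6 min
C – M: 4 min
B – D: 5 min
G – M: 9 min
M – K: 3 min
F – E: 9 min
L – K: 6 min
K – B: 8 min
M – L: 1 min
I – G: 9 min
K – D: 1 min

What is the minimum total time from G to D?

13 min

Shortest distances from G:
G: 0
J: 4  (via G)
I: 6  (via J)
A: 8  (via I)
M: 9  (via G)
L: 10  (via M)
K: 12  (via M)
C: 13  (via M)
D: 13  (via K)
Shortest route: G → M → K → D = 13 min.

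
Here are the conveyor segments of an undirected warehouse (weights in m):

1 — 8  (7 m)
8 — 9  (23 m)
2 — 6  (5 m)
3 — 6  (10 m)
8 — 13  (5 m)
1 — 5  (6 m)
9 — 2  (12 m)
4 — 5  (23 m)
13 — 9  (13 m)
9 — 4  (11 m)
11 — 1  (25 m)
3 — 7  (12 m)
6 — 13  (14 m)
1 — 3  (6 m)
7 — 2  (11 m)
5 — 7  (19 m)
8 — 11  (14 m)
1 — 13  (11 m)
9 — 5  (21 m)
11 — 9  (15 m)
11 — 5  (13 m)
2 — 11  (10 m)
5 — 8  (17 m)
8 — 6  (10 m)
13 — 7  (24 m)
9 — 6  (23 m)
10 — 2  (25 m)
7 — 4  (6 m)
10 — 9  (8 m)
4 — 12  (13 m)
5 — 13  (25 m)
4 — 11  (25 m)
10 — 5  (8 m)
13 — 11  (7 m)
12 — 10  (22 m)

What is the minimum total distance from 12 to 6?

Enumerating some paths:
12–4–7–2–6: 13+6+11+5 = 35
12–4–7–3–6: 13+6+12+10 = 41
The minimum is 35 m via 12–4–7–2–6.

35 m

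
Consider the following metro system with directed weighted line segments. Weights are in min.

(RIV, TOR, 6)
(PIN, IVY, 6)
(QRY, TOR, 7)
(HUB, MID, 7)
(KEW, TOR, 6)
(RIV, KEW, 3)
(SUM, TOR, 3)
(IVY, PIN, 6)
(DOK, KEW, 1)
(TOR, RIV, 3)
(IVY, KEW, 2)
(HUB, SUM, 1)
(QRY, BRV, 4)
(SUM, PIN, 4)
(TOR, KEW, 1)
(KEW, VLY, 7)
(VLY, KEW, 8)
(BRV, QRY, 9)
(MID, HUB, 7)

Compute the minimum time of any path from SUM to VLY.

Enumerating some paths:
SUM–TOR–RIV–KEW–VLY: 3+3+3+7 = 16
SUM–TOR–KEW–VLY: 3+1+7 = 11
SUM–PIN–IVY–KEW–VLY: 4+6+2+7 = 19
Cheapest is SUM–TOR–KEW–VLY at 11 min.

11 min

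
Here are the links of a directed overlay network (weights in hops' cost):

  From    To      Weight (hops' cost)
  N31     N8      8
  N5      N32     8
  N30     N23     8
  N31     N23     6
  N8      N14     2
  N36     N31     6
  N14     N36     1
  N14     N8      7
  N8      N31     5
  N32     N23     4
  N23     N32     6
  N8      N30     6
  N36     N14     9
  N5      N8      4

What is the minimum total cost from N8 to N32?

Candidate routes:
N8 → N14 → N36 → N31 → N23 → N32: 2+1+6+6+6 = 21
N8 → N30 → N23 → N32: 6+8+6 = 20
N8 → N31 → N23 → N32: 5+6+6 = 17
Cheapest is N8 → N31 → N23 → N32 at 17 hops' cost.

17 hops' cost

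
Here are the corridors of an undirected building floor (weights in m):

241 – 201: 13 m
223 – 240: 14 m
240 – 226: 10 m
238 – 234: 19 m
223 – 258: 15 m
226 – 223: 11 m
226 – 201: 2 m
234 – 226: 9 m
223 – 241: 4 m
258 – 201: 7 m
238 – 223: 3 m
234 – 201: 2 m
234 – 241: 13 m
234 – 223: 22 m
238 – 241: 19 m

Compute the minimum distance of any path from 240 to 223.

14 m

Settle nodes by increasing distance from 240:
240: 0
226: 10  (via 240)
201: 12  (via 226)
223: 14  (via 240)
Shortest route: 240 → 223 = 14 m.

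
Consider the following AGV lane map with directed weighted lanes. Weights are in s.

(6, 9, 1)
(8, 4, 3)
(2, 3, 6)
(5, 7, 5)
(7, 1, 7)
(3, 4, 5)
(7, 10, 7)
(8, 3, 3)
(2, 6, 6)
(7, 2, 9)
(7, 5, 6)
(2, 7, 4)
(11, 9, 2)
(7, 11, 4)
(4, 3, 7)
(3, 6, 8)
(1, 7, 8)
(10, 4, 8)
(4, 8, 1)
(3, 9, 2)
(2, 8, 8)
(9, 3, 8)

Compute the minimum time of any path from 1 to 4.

Enumerating some paths:
1 - 7 - 11 - 9 - 3 - 4: 8+4+2+8+5 = 27
1 - 7 - 10 - 4: 8+7+8 = 23
Cheapest is 1 - 7 - 10 - 4 at 23 s.

23 s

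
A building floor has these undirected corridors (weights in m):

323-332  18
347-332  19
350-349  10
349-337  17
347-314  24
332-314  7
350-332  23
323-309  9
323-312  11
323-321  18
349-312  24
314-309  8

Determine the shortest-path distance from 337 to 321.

Enumerating some paths:
337 → 349 → 350 → 332 → 323 → 321: 17+10+23+18+18 = 86
337 → 349 → 350 → 332 → 347 → 314 → 309 → 323 → 321: 17+10+23+19+24+8+9+18 = 128
337 → 349 → 312 → 323 → 321: 17+24+11+18 = 70
337 → 349 → 350 → 332 → 314 → 309 → 323 → 321: 17+10+23+7+8+9+18 = 92
Cheapest is 337 → 349 → 312 → 323 → 321 at 70 m.

70 m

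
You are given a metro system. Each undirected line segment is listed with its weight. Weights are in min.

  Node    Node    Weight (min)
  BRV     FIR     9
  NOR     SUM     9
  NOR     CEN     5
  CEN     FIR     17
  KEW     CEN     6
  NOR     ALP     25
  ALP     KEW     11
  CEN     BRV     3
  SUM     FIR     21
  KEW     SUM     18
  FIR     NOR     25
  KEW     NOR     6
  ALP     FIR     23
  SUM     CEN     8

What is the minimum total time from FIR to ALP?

23 min

Compare a few routes:
FIR - ALP: 23 = 23
FIR - BRV - CEN - KEW - ALP: 9+3+6+11 = 29
Cheapest is FIR - ALP at 23 min.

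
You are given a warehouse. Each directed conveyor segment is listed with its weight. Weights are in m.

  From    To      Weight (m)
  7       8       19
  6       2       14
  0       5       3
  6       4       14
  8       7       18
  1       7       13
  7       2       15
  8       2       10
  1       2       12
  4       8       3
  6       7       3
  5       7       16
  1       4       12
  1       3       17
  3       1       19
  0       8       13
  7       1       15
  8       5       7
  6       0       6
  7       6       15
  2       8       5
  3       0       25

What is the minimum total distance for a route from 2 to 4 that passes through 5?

55 m

Best 2 to 5: 2 → 8 → 5 costing 12
Shortest 5→4: 5 → 7 → 1 → 4 = 43
Total via 5: 12 + 43 = 55 m.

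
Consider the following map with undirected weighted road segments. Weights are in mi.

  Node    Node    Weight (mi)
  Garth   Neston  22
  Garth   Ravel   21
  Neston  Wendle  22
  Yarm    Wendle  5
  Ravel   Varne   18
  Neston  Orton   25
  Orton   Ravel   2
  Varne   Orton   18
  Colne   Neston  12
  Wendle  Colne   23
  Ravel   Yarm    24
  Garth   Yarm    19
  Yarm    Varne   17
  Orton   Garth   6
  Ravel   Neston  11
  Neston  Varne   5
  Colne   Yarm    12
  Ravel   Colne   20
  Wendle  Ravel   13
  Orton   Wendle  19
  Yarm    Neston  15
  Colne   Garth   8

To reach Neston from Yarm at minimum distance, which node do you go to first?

Neston

Compare a few routes:
Yarm - Neston: 15 = 15
Yarm - Varne - Neston: 17+5 = 22
Yarm - Colne - Neston: 12+12 = 24
Cheapest is Yarm - Neston at 15 mi.
So from Yarm the first move is to Neston.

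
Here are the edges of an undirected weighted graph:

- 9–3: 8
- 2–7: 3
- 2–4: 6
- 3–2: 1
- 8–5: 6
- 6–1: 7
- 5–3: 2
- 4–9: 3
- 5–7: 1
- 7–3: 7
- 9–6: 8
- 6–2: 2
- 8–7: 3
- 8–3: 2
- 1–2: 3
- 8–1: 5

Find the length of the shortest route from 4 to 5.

Shortest distances from 4:
4: 0
9: 3  (via 4)
2: 6  (via 4)
3: 7  (via 2)
6: 8  (via 2)
1: 9  (via 2)
5: 9  (via 3)
Shortest route: 4 → 2 → 3 → 5 = 9.

9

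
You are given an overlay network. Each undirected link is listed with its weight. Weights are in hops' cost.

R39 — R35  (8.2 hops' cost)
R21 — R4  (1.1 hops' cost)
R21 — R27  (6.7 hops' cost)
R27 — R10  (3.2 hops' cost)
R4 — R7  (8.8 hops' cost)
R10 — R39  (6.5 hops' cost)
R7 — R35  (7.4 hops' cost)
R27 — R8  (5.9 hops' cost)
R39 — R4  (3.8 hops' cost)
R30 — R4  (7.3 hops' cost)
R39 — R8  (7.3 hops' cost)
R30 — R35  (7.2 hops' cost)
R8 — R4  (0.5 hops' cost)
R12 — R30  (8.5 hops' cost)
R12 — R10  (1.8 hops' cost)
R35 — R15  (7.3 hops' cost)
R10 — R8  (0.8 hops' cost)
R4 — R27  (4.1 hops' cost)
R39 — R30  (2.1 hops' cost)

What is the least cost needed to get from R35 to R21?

Settle nodes by increasing distance from R35:
R35: 0
R30: 7.2  (via R35)
R15: 7.3  (via R35)
R7: 7.4  (via R35)
R39: 8.2  (via R35)
R4: 12  (via R39)
R8: 12.5  (via R4)
R21: 13.1  (via R4)
Shortest route: R35–R39–R4–R21 = 13.1 hops' cost.

13.1 hops' cost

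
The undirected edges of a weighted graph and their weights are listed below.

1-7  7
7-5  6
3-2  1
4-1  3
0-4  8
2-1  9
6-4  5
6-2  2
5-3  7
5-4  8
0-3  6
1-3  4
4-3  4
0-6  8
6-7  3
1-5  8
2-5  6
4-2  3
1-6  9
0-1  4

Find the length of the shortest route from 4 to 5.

8

Settle nodes by increasing distance from 4:
4: 0
1: 3  (via 4)
2: 3  (via 4)
3: 4  (via 4)
6: 5  (via 4)
0: 7  (via 1)
5: 8  (via 4)
Shortest route: 4–5 = 8.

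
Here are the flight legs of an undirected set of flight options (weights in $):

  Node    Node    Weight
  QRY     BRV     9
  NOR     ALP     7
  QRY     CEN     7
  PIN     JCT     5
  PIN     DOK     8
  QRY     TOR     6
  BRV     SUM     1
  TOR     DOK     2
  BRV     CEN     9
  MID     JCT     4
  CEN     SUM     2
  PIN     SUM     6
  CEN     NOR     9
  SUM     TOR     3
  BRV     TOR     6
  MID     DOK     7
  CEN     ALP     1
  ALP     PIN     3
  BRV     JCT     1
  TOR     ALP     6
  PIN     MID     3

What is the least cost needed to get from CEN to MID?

Compare a few routes:
CEN–ALP–PIN–MID: 1+3+3 = 7
CEN–SUM–BRV–JCT–MID: 2+1+1+4 = 8
The minimum is $7 via CEN–ALP–PIN–MID.

$7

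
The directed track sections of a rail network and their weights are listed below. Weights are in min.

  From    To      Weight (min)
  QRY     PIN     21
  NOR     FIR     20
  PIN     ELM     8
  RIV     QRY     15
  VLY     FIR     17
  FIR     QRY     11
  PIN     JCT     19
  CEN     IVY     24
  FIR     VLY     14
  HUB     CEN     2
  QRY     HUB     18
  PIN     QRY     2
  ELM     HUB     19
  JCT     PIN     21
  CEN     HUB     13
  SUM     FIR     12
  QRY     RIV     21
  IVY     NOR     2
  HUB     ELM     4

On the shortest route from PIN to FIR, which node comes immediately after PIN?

Enumerating some paths:
PIN - QRY - HUB - CEN - IVY - NOR - FIR: 2+18+2+24+2+20 = 68
PIN - ELM - HUB - CEN - IVY - NOR - FIR: 8+19+2+24+2+20 = 75
Cheapest is PIN - QRY - HUB - CEN - IVY - NOR - FIR at 68 min.
So from PIN the first move is to QRY.

QRY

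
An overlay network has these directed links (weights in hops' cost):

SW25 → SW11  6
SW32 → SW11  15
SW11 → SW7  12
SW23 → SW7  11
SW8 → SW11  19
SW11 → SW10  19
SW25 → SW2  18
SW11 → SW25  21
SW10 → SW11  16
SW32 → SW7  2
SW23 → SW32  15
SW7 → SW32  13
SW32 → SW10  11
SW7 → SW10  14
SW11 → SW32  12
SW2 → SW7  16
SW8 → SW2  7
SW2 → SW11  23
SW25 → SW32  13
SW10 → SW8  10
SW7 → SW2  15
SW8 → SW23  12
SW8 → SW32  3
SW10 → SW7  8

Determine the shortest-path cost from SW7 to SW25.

Running Dijkstra from SW7:
SW7: 0
SW32: 13  (via SW7)
SW10: 14  (via SW7)
SW2: 15  (via SW7)
SW8: 24  (via SW10)
SW11: 28  (via SW32)
SW23: 36  (via SW8)
SW25: 49  (via SW11)
Shortest route: SW7–SW32–SW11–SW25 = 49 hops' cost.

49 hops' cost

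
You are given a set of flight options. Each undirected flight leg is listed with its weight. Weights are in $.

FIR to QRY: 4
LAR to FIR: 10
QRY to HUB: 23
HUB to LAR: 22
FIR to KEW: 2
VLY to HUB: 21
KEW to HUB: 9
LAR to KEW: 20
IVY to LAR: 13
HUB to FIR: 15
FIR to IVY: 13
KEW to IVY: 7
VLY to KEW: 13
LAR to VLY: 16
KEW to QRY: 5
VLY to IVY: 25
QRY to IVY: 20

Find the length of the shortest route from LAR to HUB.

Compare a few routes:
LAR - HUB: 22 = 22
LAR - FIR - KEW - HUB: 10+2+9 = 21
LAR - FIR - QRY - KEW - HUB: 10+4+5+9 = 28
LAR - FIR - HUB: 10+15 = 25
The minimum is $21 via LAR - FIR - KEW - HUB.

$21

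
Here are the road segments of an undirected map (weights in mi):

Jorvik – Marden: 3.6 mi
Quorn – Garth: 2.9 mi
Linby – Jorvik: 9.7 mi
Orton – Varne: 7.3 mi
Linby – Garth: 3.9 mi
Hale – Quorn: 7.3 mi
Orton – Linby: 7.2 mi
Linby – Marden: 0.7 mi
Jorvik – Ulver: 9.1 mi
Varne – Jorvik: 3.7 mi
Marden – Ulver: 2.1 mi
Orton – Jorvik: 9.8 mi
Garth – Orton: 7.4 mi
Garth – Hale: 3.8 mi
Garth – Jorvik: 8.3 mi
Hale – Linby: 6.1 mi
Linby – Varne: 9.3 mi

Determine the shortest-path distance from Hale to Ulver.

Settle nodes by increasing distance from Hale:
Hale: 0
Garth: 3.8  (via Hale)
Linby: 6.1  (via Hale)
Quorn: 6.7  (via Garth)
Marden: 6.8  (via Linby)
Ulver: 8.9  (via Marden)
Shortest route: Hale–Linby–Marden–Ulver = 8.9 mi.

8.9 mi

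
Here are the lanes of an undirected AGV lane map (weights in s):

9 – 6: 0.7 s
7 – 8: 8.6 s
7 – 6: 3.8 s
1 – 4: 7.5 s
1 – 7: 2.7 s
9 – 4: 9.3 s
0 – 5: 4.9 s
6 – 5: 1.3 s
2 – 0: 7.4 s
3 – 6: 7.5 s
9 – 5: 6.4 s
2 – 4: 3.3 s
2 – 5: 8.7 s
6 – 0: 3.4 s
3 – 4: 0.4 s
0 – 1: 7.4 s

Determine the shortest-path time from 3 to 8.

Candidate routes:
3–4–1–7–8: 0.4+7.5+2.7+8.6 = 19.2
3–6–7–8: 7.5+3.8+8.6 = 19.9
3–4–2–5–6–7–8: 0.4+3.3+8.7+1.3+3.8+8.6 = 26.1
3–4–9–6–7–8: 0.4+9.3+0.7+3.8+8.6 = 22.8
Cheapest is 3–4–1–7–8 at 19.2 s.

19.2 s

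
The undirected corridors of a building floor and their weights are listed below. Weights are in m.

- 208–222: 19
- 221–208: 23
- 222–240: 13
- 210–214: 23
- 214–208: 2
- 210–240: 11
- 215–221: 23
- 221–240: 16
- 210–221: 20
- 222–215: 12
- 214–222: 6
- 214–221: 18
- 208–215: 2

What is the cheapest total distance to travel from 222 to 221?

Compare a few routes:
222 - 214 - 208 - 221: 6+2+23 = 31
222 - 240 - 221: 13+16 = 29
222 - 214 - 221: 6+18 = 24
222 - 214 - 208 - 215 - 221: 6+2+2+23 = 33
Cheapest is 222 - 214 - 221 at 24 m.

24 m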